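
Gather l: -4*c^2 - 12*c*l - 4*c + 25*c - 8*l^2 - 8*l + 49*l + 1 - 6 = -4*c^2 + 21*c - 8*l^2 + l*(41 - 12*c) - 5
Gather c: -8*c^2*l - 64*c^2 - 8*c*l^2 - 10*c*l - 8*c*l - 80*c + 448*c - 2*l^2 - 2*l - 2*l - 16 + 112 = c^2*(-8*l - 64) + c*(-8*l^2 - 18*l + 368) - 2*l^2 - 4*l + 96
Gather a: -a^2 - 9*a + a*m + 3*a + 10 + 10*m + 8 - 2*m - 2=-a^2 + a*(m - 6) + 8*m + 16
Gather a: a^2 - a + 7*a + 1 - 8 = a^2 + 6*a - 7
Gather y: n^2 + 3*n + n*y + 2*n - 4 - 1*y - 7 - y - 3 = n^2 + 5*n + y*(n - 2) - 14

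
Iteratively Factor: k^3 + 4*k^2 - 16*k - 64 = (k - 4)*(k^2 + 8*k + 16) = (k - 4)*(k + 4)*(k + 4)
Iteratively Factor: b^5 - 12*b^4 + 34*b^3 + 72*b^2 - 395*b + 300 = (b - 4)*(b^4 - 8*b^3 + 2*b^2 + 80*b - 75) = (b - 5)*(b - 4)*(b^3 - 3*b^2 - 13*b + 15) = (b - 5)^2*(b - 4)*(b^2 + 2*b - 3) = (b - 5)^2*(b - 4)*(b - 1)*(b + 3)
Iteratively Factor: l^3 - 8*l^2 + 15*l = (l - 5)*(l^2 - 3*l) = l*(l - 5)*(l - 3)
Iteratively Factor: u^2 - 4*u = (u)*(u - 4)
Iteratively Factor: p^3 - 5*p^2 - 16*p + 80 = (p + 4)*(p^2 - 9*p + 20) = (p - 5)*(p + 4)*(p - 4)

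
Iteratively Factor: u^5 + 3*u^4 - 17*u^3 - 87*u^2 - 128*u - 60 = (u + 2)*(u^4 + u^3 - 19*u^2 - 49*u - 30) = (u - 5)*(u + 2)*(u^3 + 6*u^2 + 11*u + 6) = (u - 5)*(u + 1)*(u + 2)*(u^2 + 5*u + 6) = (u - 5)*(u + 1)*(u + 2)*(u + 3)*(u + 2)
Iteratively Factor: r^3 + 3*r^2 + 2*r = (r + 1)*(r^2 + 2*r) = r*(r + 1)*(r + 2)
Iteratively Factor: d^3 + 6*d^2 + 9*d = (d + 3)*(d^2 + 3*d) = d*(d + 3)*(d + 3)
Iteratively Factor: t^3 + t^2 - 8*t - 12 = (t + 2)*(t^2 - t - 6) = (t + 2)^2*(t - 3)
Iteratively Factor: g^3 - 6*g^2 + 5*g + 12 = (g + 1)*(g^2 - 7*g + 12) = (g - 4)*(g + 1)*(g - 3)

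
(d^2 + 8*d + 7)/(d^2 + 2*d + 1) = (d + 7)/(d + 1)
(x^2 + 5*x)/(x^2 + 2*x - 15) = x/(x - 3)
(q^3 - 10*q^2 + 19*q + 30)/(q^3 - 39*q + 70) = (q^2 - 5*q - 6)/(q^2 + 5*q - 14)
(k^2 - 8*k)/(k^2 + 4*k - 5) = k*(k - 8)/(k^2 + 4*k - 5)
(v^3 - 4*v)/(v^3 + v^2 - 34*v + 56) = v*(v + 2)/(v^2 + 3*v - 28)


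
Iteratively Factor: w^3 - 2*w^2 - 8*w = (w + 2)*(w^2 - 4*w) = w*(w + 2)*(w - 4)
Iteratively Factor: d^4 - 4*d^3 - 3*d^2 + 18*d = (d + 2)*(d^3 - 6*d^2 + 9*d) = (d - 3)*(d + 2)*(d^2 - 3*d) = (d - 3)^2*(d + 2)*(d)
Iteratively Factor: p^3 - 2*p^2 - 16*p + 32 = (p - 4)*(p^2 + 2*p - 8) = (p - 4)*(p + 4)*(p - 2)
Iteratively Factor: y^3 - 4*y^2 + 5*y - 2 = (y - 2)*(y^2 - 2*y + 1) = (y - 2)*(y - 1)*(y - 1)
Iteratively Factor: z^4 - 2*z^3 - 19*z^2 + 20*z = (z + 4)*(z^3 - 6*z^2 + 5*z) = (z - 5)*(z + 4)*(z^2 - z) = z*(z - 5)*(z + 4)*(z - 1)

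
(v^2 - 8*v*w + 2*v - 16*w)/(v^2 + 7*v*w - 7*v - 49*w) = (v^2 - 8*v*w + 2*v - 16*w)/(v^2 + 7*v*w - 7*v - 49*w)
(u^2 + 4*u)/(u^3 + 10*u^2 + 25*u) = (u + 4)/(u^2 + 10*u + 25)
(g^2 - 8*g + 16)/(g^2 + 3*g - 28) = (g - 4)/(g + 7)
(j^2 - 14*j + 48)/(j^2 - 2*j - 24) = (j - 8)/(j + 4)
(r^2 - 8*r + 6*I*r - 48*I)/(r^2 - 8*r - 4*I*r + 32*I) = (r + 6*I)/(r - 4*I)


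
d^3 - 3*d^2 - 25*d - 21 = (d - 7)*(d + 1)*(d + 3)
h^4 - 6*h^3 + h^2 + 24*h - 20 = (h - 5)*(h - 2)*(h - 1)*(h + 2)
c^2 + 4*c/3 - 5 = (c - 5/3)*(c + 3)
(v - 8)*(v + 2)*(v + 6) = v^3 - 52*v - 96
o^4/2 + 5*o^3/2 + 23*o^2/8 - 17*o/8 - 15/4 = (o/2 + 1)*(o - 1)*(o + 3/2)*(o + 5/2)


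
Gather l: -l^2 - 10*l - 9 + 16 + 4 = -l^2 - 10*l + 11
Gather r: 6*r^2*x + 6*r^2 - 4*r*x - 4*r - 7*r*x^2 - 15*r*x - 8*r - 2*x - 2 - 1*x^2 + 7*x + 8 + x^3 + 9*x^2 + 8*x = r^2*(6*x + 6) + r*(-7*x^2 - 19*x - 12) + x^3 + 8*x^2 + 13*x + 6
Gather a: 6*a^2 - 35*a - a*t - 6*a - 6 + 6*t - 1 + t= 6*a^2 + a*(-t - 41) + 7*t - 7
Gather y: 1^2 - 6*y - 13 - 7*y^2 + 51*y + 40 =-7*y^2 + 45*y + 28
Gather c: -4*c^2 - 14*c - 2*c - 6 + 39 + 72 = -4*c^2 - 16*c + 105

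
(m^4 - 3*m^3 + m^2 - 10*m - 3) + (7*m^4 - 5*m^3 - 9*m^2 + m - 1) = 8*m^4 - 8*m^3 - 8*m^2 - 9*m - 4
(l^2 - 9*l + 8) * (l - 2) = l^3 - 11*l^2 + 26*l - 16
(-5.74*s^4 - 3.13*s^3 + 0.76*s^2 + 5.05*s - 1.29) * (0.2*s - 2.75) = -1.148*s^5 + 15.159*s^4 + 8.7595*s^3 - 1.08*s^2 - 14.1455*s + 3.5475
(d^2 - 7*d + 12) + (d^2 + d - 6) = 2*d^2 - 6*d + 6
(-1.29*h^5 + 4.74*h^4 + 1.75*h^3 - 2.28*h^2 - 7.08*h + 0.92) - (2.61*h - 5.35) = -1.29*h^5 + 4.74*h^4 + 1.75*h^3 - 2.28*h^2 - 9.69*h + 6.27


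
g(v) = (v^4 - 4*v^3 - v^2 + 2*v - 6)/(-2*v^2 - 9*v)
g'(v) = (4*v + 9)*(v^4 - 4*v^3 - v^2 + 2*v - 6)/(-2*v^2 - 9*v)^2 + (4*v^3 - 12*v^2 - 2*v + 2)/(-2*v^2 - 9*v) = (-4*v^5 - 19*v^4 + 72*v^3 + 13*v^2 - 24*v - 54)/(v^2*(4*v^2 + 36*v + 81))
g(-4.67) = -532.73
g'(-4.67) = -2833.53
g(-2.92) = 16.46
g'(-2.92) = -25.81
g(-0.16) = -4.56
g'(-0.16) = -25.99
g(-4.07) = 146.67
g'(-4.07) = -435.99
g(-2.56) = 9.30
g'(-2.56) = -15.12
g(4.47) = -0.31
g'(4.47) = -1.27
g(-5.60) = -132.90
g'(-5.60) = -58.06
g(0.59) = 0.98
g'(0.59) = -1.43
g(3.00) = 0.80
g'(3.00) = -0.28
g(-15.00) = -202.74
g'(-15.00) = 18.50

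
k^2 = k^2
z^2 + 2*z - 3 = (z - 1)*(z + 3)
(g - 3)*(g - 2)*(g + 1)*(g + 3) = g^4 - g^3 - 11*g^2 + 9*g + 18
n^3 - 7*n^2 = n^2*(n - 7)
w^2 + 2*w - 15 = (w - 3)*(w + 5)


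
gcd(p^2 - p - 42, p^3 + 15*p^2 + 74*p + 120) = p + 6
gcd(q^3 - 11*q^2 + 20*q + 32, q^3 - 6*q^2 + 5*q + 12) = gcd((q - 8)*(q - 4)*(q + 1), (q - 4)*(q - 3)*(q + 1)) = q^2 - 3*q - 4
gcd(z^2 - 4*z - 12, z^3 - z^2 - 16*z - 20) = z + 2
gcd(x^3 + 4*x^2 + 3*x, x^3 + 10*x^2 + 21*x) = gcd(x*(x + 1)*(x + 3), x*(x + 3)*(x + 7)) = x^2 + 3*x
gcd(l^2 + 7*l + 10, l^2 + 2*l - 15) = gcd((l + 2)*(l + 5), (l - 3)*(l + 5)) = l + 5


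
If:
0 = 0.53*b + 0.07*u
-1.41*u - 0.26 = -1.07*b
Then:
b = 0.02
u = -0.17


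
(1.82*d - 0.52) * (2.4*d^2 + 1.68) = 4.368*d^3 - 1.248*d^2 + 3.0576*d - 0.8736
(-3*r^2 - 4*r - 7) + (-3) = -3*r^2 - 4*r - 10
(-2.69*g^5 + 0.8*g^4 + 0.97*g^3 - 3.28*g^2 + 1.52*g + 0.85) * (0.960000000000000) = -2.5824*g^5 + 0.768*g^4 + 0.9312*g^3 - 3.1488*g^2 + 1.4592*g + 0.816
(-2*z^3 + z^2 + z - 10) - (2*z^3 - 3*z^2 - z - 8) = -4*z^3 + 4*z^2 + 2*z - 2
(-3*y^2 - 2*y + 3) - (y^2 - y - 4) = -4*y^2 - y + 7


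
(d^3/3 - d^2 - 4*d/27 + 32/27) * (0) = 0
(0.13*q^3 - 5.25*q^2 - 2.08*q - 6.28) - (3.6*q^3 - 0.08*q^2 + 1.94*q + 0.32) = -3.47*q^3 - 5.17*q^2 - 4.02*q - 6.6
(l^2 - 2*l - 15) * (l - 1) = l^3 - 3*l^2 - 13*l + 15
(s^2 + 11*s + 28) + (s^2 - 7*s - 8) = 2*s^2 + 4*s + 20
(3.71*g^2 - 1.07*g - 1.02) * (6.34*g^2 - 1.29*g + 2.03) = 23.5214*g^4 - 11.5697*g^3 + 2.4448*g^2 - 0.8563*g - 2.0706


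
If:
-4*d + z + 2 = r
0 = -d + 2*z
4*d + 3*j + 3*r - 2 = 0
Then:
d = 2*z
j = 13*z/3 - 4/3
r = 2 - 7*z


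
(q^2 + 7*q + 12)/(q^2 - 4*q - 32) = (q + 3)/(q - 8)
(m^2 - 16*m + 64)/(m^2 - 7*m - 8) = (m - 8)/(m + 1)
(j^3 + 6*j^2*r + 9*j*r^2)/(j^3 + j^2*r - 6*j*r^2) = (-j - 3*r)/(-j + 2*r)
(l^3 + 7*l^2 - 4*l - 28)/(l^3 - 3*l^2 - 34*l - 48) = (l^2 + 5*l - 14)/(l^2 - 5*l - 24)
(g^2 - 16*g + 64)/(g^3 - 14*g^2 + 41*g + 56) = (g - 8)/(g^2 - 6*g - 7)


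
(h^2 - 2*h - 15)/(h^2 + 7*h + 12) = (h - 5)/(h + 4)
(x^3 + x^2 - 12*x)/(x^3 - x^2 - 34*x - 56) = x*(x - 3)/(x^2 - 5*x - 14)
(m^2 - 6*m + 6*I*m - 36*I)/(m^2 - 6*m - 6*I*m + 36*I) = (m + 6*I)/(m - 6*I)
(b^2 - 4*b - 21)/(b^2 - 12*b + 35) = (b + 3)/(b - 5)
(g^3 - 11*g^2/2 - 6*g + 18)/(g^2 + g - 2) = (g^2 - 15*g/2 + 9)/(g - 1)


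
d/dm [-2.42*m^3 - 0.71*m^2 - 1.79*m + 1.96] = -7.26*m^2 - 1.42*m - 1.79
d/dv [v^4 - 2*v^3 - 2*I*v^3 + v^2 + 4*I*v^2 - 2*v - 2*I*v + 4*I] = 4*v^3 - 6*v^2*(1 + I) + 2*v*(1 + 4*I) - 2 - 2*I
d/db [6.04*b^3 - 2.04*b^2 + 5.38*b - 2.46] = 18.12*b^2 - 4.08*b + 5.38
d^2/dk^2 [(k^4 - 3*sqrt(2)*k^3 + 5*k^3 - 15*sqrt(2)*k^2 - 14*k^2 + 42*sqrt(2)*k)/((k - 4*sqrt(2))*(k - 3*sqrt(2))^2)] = 2*(35*sqrt(2)*k^4 + 60*k^4 - 684*sqrt(2)*k^3 - 570*k^3 + 1080*sqrt(2)*k^2 + 5760*k^2 - 10560*sqrt(2)*k + 2880*k - 8640*sqrt(2) + 14112)/(k^7 - 24*sqrt(2)*k^6 + 492*k^5 - 2792*sqrt(2)*k^4 + 18948*k^3 - 38448*sqrt(2)*k^2 + 86400*k - 41472*sqrt(2))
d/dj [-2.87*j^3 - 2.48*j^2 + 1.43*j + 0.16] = -8.61*j^2 - 4.96*j + 1.43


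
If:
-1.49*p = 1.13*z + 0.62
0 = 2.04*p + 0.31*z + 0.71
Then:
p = -0.33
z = -0.11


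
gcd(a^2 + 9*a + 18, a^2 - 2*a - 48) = a + 6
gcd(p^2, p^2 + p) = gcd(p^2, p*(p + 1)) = p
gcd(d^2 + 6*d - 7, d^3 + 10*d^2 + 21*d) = d + 7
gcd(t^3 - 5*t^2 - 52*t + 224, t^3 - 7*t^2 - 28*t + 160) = t^2 - 12*t + 32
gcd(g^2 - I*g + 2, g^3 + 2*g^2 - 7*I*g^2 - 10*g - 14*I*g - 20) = g - 2*I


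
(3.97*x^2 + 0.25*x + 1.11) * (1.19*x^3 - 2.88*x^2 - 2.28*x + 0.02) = 4.7243*x^5 - 11.1361*x^4 - 8.4507*x^3 - 3.6874*x^2 - 2.5258*x + 0.0222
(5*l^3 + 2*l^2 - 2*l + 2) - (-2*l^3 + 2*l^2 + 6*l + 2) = 7*l^3 - 8*l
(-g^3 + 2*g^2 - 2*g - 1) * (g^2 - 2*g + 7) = -g^5 + 4*g^4 - 13*g^3 + 17*g^2 - 12*g - 7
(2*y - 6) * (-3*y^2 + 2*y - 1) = -6*y^3 + 22*y^2 - 14*y + 6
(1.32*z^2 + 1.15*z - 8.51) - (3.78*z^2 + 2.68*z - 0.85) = -2.46*z^2 - 1.53*z - 7.66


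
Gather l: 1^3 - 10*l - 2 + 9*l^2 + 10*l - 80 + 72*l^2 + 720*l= 81*l^2 + 720*l - 81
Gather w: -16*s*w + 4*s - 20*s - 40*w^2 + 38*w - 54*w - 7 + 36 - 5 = -16*s - 40*w^2 + w*(-16*s - 16) + 24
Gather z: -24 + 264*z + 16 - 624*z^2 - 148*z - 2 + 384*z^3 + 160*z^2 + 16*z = 384*z^3 - 464*z^2 + 132*z - 10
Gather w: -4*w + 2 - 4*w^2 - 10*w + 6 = -4*w^2 - 14*w + 8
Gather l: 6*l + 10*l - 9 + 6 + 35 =16*l + 32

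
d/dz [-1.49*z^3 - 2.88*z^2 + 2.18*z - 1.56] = -4.47*z^2 - 5.76*z + 2.18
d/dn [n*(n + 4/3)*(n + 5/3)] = 3*n^2 + 6*n + 20/9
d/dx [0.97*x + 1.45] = 0.970000000000000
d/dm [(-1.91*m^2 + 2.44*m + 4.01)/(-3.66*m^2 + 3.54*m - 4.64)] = (2.169*m^2 + 47.078*m - 25.517)/(13.3956*m^4 - 25.9128*m^3 + 46.4964*m^2 - 32.8512*m + 21.5296)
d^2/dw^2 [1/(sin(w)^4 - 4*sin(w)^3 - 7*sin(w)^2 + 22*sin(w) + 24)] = 2*(-8*sin(w)^7 + 54*sin(w)^6 - 74*sin(w)^5 - 129*sin(w)^4 + 344*sin(w)^3 - 277*sin(w)^2 - 562*sin(w) + 652)/((sin(w) - 4)^3*(sin(w) - 3)^3*(sin(w) + 1)^2*(sin(w) + 2)^3)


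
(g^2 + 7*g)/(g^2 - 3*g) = (g + 7)/(g - 3)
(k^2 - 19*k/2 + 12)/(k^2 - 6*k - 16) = (k - 3/2)/(k + 2)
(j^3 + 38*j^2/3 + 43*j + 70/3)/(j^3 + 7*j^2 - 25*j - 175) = (j + 2/3)/(j - 5)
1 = 1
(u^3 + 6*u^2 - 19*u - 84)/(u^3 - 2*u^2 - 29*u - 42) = (u^2 + 3*u - 28)/(u^2 - 5*u - 14)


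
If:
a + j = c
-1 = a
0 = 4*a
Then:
No Solution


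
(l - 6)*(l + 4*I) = l^2 - 6*l + 4*I*l - 24*I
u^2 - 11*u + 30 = (u - 6)*(u - 5)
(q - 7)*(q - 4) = q^2 - 11*q + 28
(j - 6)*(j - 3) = j^2 - 9*j + 18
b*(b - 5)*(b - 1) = b^3 - 6*b^2 + 5*b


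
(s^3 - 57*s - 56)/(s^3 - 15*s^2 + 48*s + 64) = (s + 7)/(s - 8)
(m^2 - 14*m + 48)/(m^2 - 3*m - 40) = (m - 6)/(m + 5)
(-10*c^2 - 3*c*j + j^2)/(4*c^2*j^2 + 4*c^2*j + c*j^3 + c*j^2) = (-10*c^2 - 3*c*j + j^2)/(c*j*(4*c*j + 4*c + j^2 + j))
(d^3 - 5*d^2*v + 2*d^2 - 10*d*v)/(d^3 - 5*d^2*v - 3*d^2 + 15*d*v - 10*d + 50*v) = d/(d - 5)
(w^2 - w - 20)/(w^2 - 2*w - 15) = (w + 4)/(w + 3)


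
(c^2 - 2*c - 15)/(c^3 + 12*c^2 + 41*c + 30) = (c^2 - 2*c - 15)/(c^3 + 12*c^2 + 41*c + 30)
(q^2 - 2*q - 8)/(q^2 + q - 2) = (q - 4)/(q - 1)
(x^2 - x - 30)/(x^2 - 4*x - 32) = (-x^2 + x + 30)/(-x^2 + 4*x + 32)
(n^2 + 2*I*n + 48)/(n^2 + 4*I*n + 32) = (n - 6*I)/(n - 4*I)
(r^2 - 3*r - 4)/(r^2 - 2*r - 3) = (r - 4)/(r - 3)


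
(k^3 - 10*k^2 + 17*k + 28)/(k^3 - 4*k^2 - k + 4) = (k - 7)/(k - 1)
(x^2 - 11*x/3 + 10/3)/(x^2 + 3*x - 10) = (x - 5/3)/(x + 5)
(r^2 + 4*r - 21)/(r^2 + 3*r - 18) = (r + 7)/(r + 6)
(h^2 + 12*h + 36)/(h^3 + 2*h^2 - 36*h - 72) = (h + 6)/(h^2 - 4*h - 12)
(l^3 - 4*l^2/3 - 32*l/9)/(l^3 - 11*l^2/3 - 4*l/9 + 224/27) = 3*l/(3*l - 7)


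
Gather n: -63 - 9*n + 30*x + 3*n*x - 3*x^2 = n*(3*x - 9) - 3*x^2 + 30*x - 63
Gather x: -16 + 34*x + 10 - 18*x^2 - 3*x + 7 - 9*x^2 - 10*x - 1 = -27*x^2 + 21*x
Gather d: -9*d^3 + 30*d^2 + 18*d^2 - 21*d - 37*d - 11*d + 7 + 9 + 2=-9*d^3 + 48*d^2 - 69*d + 18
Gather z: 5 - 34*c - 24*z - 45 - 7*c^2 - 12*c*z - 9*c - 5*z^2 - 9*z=-7*c^2 - 43*c - 5*z^2 + z*(-12*c - 33) - 40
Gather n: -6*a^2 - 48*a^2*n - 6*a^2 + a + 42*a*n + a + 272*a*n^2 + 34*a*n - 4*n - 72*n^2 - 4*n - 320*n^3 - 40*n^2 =-12*a^2 + 2*a - 320*n^3 + n^2*(272*a - 112) + n*(-48*a^2 + 76*a - 8)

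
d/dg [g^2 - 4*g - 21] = 2*g - 4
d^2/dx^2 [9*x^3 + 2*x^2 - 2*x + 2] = 54*x + 4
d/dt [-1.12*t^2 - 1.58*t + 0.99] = -2.24*t - 1.58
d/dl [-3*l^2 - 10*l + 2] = -6*l - 10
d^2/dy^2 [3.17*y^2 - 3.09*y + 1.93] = 6.34000000000000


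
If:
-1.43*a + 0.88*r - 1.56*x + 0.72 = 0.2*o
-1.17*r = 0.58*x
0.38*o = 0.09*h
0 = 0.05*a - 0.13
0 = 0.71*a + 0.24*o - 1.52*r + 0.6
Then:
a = 2.60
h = -33.73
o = -7.99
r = 0.35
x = -0.70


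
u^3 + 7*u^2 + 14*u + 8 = (u + 1)*(u + 2)*(u + 4)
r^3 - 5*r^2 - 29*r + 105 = (r - 7)*(r - 3)*(r + 5)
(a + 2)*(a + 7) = a^2 + 9*a + 14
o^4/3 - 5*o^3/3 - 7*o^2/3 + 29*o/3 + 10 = (o/3 + 1/3)*(o - 5)*(o - 3)*(o + 2)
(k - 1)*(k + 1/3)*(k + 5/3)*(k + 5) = k^4 + 6*k^3 + 32*k^2/9 - 70*k/9 - 25/9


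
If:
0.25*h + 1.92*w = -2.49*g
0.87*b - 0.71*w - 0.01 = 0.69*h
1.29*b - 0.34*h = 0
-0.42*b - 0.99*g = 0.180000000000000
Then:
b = -0.10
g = -0.14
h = -0.38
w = 0.23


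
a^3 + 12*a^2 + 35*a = a*(a + 5)*(a + 7)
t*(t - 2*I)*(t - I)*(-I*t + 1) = -I*t^4 - 2*t^3 - I*t^2 - 2*t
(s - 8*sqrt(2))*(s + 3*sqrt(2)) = s^2 - 5*sqrt(2)*s - 48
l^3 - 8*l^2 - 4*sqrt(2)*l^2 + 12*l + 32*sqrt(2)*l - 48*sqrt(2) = (l - 6)*(l - 2)*(l - 4*sqrt(2))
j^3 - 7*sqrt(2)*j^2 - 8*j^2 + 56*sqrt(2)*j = j*(j - 8)*(j - 7*sqrt(2))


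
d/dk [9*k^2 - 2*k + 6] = 18*k - 2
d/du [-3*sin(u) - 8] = -3*cos(u)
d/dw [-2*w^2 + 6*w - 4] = 6 - 4*w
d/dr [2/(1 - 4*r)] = 8/(4*r - 1)^2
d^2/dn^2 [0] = 0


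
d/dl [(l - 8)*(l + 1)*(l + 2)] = 3*l^2 - 10*l - 22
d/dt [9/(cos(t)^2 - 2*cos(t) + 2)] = 18*(cos(t) - 1)*sin(t)/(cos(t)^2 - 2*cos(t) + 2)^2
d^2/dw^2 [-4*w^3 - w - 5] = -24*w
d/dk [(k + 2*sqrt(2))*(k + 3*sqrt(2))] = 2*k + 5*sqrt(2)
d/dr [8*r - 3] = 8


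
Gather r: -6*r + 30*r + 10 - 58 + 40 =24*r - 8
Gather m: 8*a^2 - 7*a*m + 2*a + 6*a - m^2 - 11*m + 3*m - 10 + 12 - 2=8*a^2 + 8*a - m^2 + m*(-7*a - 8)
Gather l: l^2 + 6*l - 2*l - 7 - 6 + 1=l^2 + 4*l - 12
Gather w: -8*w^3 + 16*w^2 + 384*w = -8*w^3 + 16*w^2 + 384*w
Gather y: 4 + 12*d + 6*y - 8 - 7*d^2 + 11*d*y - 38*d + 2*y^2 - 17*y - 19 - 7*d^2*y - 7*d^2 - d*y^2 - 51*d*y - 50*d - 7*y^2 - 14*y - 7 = -14*d^2 - 76*d + y^2*(-d - 5) + y*(-7*d^2 - 40*d - 25) - 30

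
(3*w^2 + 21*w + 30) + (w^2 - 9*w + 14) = 4*w^2 + 12*w + 44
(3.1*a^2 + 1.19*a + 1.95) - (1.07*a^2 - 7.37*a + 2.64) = 2.03*a^2 + 8.56*a - 0.69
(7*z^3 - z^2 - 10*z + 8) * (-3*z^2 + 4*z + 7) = -21*z^5 + 31*z^4 + 75*z^3 - 71*z^2 - 38*z + 56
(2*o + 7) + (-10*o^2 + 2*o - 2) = -10*o^2 + 4*o + 5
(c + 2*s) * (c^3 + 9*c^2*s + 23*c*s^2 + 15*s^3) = c^4 + 11*c^3*s + 41*c^2*s^2 + 61*c*s^3 + 30*s^4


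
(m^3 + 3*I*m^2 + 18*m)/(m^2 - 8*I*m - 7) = m*(m^2 + 3*I*m + 18)/(m^2 - 8*I*m - 7)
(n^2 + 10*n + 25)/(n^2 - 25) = (n + 5)/(n - 5)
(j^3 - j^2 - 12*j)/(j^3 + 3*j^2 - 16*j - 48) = j/(j + 4)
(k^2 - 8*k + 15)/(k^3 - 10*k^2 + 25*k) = (k - 3)/(k*(k - 5))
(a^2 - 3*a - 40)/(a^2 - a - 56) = (a + 5)/(a + 7)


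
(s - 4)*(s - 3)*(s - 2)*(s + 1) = s^4 - 8*s^3 + 17*s^2 + 2*s - 24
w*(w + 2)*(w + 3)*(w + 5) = w^4 + 10*w^3 + 31*w^2 + 30*w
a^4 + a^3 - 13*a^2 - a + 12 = (a - 3)*(a - 1)*(a + 1)*(a + 4)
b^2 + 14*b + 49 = (b + 7)^2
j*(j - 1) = j^2 - j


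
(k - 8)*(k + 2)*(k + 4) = k^3 - 2*k^2 - 40*k - 64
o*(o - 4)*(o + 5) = o^3 + o^2 - 20*o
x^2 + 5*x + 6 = (x + 2)*(x + 3)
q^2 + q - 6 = (q - 2)*(q + 3)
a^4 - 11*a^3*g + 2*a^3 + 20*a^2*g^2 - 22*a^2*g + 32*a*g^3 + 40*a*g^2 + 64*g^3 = (a + 2)*(a - 8*g)*(a - 4*g)*(a + g)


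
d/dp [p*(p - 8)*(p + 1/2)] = 3*p^2 - 15*p - 4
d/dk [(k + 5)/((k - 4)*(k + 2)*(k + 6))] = (-2*k^3 - 19*k^2 - 40*k + 52)/(k^6 + 8*k^5 - 24*k^4 - 256*k^3 + 16*k^2 + 1920*k + 2304)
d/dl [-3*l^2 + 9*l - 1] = 9 - 6*l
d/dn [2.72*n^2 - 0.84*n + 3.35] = 5.44*n - 0.84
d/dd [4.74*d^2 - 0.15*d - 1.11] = 9.48*d - 0.15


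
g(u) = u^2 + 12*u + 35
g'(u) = 2*u + 12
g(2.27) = 67.39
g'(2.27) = 16.54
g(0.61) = 42.69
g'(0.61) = 13.22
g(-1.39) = 20.25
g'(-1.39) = 9.22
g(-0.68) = 27.30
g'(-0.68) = 10.64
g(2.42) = 69.90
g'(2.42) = 16.84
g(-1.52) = 19.07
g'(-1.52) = 8.96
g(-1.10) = 23.01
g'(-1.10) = 9.80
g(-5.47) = -0.72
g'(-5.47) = 1.06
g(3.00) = 80.00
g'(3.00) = 18.00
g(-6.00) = -1.00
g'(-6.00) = 0.00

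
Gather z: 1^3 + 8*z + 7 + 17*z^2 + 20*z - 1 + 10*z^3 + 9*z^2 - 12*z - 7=10*z^3 + 26*z^2 + 16*z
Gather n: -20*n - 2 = -20*n - 2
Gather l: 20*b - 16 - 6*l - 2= 20*b - 6*l - 18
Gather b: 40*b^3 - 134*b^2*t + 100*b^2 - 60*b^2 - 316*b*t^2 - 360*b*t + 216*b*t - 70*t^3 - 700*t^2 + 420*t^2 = 40*b^3 + b^2*(40 - 134*t) + b*(-316*t^2 - 144*t) - 70*t^3 - 280*t^2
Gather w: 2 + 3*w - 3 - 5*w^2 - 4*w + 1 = -5*w^2 - w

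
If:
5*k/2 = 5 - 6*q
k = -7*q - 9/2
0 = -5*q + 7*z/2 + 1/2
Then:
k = 124/23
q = -65/46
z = -348/161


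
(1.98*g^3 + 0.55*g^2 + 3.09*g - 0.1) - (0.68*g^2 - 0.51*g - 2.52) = 1.98*g^3 - 0.13*g^2 + 3.6*g + 2.42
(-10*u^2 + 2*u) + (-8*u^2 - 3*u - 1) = -18*u^2 - u - 1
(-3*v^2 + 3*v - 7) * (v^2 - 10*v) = -3*v^4 + 33*v^3 - 37*v^2 + 70*v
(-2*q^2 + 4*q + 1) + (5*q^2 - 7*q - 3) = 3*q^2 - 3*q - 2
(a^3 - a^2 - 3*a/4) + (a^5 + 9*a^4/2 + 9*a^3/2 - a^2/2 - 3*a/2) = a^5 + 9*a^4/2 + 11*a^3/2 - 3*a^2/2 - 9*a/4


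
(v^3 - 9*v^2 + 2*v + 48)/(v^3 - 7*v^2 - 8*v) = (v^2 - v - 6)/(v*(v + 1))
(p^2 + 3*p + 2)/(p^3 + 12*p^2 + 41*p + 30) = (p + 2)/(p^2 + 11*p + 30)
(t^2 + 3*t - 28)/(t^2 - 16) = (t + 7)/(t + 4)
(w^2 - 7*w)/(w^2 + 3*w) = (w - 7)/(w + 3)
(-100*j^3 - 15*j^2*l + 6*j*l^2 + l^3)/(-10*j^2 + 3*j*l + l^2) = (20*j^2 - j*l - l^2)/(2*j - l)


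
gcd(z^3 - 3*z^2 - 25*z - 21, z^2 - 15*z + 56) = z - 7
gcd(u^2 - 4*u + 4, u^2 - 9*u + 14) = u - 2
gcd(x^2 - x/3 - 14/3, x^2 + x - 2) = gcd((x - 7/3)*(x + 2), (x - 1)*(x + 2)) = x + 2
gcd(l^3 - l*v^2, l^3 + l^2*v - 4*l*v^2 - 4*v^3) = l + v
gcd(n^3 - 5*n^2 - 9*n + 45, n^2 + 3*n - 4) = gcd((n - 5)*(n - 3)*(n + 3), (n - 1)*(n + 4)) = 1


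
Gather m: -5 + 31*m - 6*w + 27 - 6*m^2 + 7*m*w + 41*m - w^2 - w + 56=-6*m^2 + m*(7*w + 72) - w^2 - 7*w + 78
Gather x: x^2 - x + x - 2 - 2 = x^2 - 4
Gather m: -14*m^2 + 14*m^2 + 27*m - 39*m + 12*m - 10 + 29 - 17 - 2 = 0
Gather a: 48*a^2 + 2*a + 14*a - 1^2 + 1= 48*a^2 + 16*a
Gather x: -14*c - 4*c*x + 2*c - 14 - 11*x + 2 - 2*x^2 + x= -12*c - 2*x^2 + x*(-4*c - 10) - 12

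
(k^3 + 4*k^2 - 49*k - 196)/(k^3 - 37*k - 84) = (k + 7)/(k + 3)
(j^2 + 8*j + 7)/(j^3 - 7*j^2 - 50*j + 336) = (j + 1)/(j^2 - 14*j + 48)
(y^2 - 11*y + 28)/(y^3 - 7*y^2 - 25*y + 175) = (y - 4)/(y^2 - 25)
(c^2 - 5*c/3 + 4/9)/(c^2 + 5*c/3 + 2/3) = (9*c^2 - 15*c + 4)/(3*(3*c^2 + 5*c + 2))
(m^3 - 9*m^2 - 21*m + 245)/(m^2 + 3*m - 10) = (m^2 - 14*m + 49)/(m - 2)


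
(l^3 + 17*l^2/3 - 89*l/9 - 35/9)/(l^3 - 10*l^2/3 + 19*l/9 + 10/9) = (l + 7)/(l - 2)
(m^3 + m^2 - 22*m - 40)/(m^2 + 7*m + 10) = (m^2 - m - 20)/(m + 5)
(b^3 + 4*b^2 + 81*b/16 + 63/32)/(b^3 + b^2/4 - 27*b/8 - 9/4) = (b + 7/4)/(b - 2)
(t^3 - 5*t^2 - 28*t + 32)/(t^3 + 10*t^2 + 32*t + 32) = (t^2 - 9*t + 8)/(t^2 + 6*t + 8)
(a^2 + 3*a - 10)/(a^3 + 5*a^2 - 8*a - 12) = (a + 5)/(a^2 + 7*a + 6)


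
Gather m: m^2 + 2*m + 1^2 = m^2 + 2*m + 1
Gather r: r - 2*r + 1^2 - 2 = -r - 1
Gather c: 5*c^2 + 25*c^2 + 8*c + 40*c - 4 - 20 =30*c^2 + 48*c - 24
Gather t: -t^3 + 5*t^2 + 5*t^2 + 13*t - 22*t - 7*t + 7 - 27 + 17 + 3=-t^3 + 10*t^2 - 16*t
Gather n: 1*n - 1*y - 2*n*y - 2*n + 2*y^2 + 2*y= n*(-2*y - 1) + 2*y^2 + y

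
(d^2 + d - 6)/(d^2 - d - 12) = (d - 2)/(d - 4)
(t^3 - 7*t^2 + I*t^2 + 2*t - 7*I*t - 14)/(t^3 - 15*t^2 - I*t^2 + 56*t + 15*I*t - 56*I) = (t + 2*I)/(t - 8)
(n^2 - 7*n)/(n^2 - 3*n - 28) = n/(n + 4)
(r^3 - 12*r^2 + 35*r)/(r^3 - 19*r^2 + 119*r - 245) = r/(r - 7)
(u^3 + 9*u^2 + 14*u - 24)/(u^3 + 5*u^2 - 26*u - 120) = (u - 1)/(u - 5)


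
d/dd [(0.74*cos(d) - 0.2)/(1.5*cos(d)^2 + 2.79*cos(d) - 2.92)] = (1.11*cos(d)^2 - 0.6*cos(d) + 1.6028)*sin(d)/(2.25*cos(d)^4 + 8.37*cos(d)^3 - 0.975899999999999*cos(d)^2 - 16.2936*cos(d) + 8.5264)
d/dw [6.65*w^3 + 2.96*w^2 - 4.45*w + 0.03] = 19.95*w^2 + 5.92*w - 4.45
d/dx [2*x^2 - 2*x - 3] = 4*x - 2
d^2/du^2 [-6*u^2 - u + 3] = -12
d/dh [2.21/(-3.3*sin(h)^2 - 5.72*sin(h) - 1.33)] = (14.586*sin(h) + 12.6412)*cos(h)/(3.3*sin(h)^2 + 5.72*sin(h) + 1.33)^2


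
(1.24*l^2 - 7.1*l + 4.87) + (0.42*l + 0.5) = 1.24*l^2 - 6.68*l + 5.37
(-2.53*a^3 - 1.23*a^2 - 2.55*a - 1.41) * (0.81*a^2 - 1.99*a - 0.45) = -2.0493*a^5 + 4.0384*a^4 + 1.5207*a^3 + 4.4859*a^2 + 3.9534*a + 0.6345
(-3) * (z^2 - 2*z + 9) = -3*z^2 + 6*z - 27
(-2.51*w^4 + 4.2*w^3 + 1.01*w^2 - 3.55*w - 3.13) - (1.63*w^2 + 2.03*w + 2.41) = -2.51*w^4 + 4.2*w^3 - 0.62*w^2 - 5.58*w - 5.54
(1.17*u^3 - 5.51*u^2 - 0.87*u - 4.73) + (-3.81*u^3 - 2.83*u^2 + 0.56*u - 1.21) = -2.64*u^3 - 8.34*u^2 - 0.31*u - 5.94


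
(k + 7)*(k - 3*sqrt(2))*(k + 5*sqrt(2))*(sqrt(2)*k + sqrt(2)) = sqrt(2)*k^4 + 4*k^3 + 8*sqrt(2)*k^3 - 23*sqrt(2)*k^2 + 32*k^2 - 240*sqrt(2)*k + 28*k - 210*sqrt(2)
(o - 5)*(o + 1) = o^2 - 4*o - 5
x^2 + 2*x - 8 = (x - 2)*(x + 4)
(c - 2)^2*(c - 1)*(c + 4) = c^4 - c^3 - 12*c^2 + 28*c - 16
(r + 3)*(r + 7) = r^2 + 10*r + 21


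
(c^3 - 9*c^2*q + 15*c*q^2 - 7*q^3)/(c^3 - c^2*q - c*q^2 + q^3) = (c - 7*q)/(c + q)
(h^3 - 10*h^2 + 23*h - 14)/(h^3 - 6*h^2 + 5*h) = (h^2 - 9*h + 14)/(h*(h - 5))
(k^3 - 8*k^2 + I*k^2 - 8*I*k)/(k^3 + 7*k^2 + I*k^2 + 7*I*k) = (k - 8)/(k + 7)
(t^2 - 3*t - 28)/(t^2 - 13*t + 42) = (t + 4)/(t - 6)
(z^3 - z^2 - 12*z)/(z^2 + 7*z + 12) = z*(z - 4)/(z + 4)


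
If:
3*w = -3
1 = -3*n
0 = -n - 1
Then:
No Solution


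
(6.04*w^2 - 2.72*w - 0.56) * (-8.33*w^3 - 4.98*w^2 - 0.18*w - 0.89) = -50.3132*w^5 - 7.4216*w^4 + 17.1232*w^3 - 2.0972*w^2 + 2.5216*w + 0.4984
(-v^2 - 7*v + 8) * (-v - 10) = v^3 + 17*v^2 + 62*v - 80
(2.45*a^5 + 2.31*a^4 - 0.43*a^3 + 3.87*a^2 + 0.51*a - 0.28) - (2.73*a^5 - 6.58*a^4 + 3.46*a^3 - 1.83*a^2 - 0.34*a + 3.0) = -0.28*a^5 + 8.89*a^4 - 3.89*a^3 + 5.7*a^2 + 0.85*a - 3.28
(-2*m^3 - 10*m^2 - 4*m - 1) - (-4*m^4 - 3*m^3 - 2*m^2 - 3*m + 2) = 4*m^4 + m^3 - 8*m^2 - m - 3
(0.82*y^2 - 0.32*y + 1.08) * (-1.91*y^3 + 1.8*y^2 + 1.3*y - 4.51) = -1.5662*y^5 + 2.0872*y^4 - 1.5728*y^3 - 2.1702*y^2 + 2.8472*y - 4.8708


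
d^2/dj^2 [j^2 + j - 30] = 2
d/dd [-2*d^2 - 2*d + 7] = -4*d - 2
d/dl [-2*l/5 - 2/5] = -2/5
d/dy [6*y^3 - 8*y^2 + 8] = 2*y*(9*y - 8)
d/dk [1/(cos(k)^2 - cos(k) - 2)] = (2*cos(k) - 1)*sin(k)/(sin(k)^2 + cos(k) + 1)^2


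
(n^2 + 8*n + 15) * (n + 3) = n^3 + 11*n^2 + 39*n + 45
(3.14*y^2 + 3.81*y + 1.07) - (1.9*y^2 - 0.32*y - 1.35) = 1.24*y^2 + 4.13*y + 2.42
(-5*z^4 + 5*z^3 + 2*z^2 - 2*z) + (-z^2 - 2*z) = -5*z^4 + 5*z^3 + z^2 - 4*z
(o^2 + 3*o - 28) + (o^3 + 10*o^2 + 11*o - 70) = o^3 + 11*o^2 + 14*o - 98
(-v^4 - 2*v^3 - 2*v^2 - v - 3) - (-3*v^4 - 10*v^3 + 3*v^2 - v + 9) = 2*v^4 + 8*v^3 - 5*v^2 - 12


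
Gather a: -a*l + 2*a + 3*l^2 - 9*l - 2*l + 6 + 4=a*(2 - l) + 3*l^2 - 11*l + 10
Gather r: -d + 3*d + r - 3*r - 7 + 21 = 2*d - 2*r + 14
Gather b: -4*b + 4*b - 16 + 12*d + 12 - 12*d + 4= 0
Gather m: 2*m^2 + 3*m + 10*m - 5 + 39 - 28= 2*m^2 + 13*m + 6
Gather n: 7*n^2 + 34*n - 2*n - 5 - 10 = 7*n^2 + 32*n - 15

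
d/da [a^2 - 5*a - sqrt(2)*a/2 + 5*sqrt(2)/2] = 2*a - 5 - sqrt(2)/2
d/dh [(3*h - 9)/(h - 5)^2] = 3*(1 - h)/(h - 5)^3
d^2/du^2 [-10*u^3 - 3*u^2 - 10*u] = -60*u - 6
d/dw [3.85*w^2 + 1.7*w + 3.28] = 7.7*w + 1.7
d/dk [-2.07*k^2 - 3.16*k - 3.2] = -4.14*k - 3.16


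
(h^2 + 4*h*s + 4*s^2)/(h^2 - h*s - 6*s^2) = (-h - 2*s)/(-h + 3*s)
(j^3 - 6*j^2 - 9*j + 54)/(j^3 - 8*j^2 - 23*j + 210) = (j^2 - 9)/(j^2 - 2*j - 35)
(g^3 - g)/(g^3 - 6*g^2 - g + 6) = g/(g - 6)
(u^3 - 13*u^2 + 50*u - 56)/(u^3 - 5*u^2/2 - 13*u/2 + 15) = 2*(u^2 - 11*u + 28)/(2*u^2 - u - 15)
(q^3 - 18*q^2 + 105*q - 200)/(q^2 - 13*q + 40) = q - 5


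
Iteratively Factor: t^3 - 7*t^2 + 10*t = (t - 2)*(t^2 - 5*t) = t*(t - 2)*(t - 5)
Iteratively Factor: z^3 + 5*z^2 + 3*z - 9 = (z - 1)*(z^2 + 6*z + 9) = (z - 1)*(z + 3)*(z + 3)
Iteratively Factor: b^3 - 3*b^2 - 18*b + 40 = (b + 4)*(b^2 - 7*b + 10) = (b - 5)*(b + 4)*(b - 2)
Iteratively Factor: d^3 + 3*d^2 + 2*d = (d)*(d^2 + 3*d + 2) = d*(d + 2)*(d + 1)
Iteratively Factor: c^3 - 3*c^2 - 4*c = (c - 4)*(c^2 + c) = (c - 4)*(c + 1)*(c)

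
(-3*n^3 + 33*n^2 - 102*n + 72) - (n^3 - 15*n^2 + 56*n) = -4*n^3 + 48*n^2 - 158*n + 72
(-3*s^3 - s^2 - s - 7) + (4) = -3*s^3 - s^2 - s - 3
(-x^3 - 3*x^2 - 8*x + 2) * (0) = 0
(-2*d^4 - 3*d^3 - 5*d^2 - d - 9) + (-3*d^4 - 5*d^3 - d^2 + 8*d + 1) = -5*d^4 - 8*d^3 - 6*d^2 + 7*d - 8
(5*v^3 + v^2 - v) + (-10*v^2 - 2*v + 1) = 5*v^3 - 9*v^2 - 3*v + 1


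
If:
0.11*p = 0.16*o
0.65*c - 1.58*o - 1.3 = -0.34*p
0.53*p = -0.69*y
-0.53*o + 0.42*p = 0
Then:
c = 2.00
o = 0.00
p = 0.00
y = 0.00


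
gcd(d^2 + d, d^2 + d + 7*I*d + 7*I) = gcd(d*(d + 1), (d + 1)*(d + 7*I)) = d + 1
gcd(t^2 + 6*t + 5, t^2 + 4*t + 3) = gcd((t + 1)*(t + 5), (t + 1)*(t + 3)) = t + 1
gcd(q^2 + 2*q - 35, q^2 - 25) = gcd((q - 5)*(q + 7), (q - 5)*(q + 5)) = q - 5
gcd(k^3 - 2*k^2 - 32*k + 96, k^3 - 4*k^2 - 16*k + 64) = k^2 - 8*k + 16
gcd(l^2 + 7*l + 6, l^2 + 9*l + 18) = l + 6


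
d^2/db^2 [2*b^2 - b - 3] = 4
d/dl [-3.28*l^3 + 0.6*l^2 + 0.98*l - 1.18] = -9.84*l^2 + 1.2*l + 0.98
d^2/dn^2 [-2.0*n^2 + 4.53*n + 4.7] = -4.00000000000000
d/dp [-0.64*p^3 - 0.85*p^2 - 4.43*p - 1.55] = -1.92*p^2 - 1.7*p - 4.43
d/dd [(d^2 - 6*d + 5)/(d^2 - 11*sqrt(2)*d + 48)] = (2*(d - 3)*(d^2 - 11*sqrt(2)*d + 48) - (2*d - 11*sqrt(2))*(d^2 - 6*d + 5))/(d^2 - 11*sqrt(2)*d + 48)^2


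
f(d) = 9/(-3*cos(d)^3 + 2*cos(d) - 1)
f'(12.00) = 17.13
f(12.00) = -8.07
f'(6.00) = 5.26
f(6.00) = -5.19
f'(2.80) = -128.44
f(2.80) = -24.00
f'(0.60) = -19.56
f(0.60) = -8.69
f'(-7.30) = 25.39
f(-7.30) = -23.40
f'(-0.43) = 9.90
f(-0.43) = -6.27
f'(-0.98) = 36.21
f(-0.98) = -22.25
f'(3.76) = 20.46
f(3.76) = -8.94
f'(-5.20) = 1.41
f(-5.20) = -24.23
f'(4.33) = -2.47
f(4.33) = -5.66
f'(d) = 9*(-9*sin(d)*cos(d)^2 + 2*sin(d))/(-3*cos(d)^3 + 2*cos(d) - 1)^2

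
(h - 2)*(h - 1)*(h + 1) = h^3 - 2*h^2 - h + 2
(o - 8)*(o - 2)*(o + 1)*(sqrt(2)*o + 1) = sqrt(2)*o^4 - 9*sqrt(2)*o^3 + o^3 - 9*o^2 + 6*sqrt(2)*o^2 + 6*o + 16*sqrt(2)*o + 16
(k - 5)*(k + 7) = k^2 + 2*k - 35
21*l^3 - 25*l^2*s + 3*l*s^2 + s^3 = (-3*l + s)*(-l + s)*(7*l + s)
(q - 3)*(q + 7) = q^2 + 4*q - 21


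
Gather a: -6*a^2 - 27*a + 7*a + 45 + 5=-6*a^2 - 20*a + 50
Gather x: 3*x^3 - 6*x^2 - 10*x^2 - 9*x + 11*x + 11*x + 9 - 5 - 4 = 3*x^3 - 16*x^2 + 13*x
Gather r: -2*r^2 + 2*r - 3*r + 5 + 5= -2*r^2 - r + 10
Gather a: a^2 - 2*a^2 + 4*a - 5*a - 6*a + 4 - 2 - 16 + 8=-a^2 - 7*a - 6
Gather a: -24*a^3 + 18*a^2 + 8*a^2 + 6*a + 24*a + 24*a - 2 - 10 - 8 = -24*a^3 + 26*a^2 + 54*a - 20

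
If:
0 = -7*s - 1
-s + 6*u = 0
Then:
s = -1/7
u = -1/42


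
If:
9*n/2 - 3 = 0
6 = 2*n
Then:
No Solution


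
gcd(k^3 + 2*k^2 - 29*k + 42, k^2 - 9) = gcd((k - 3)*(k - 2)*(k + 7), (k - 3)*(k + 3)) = k - 3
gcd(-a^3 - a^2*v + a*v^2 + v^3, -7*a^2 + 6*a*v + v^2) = -a + v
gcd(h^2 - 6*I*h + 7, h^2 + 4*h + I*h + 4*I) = h + I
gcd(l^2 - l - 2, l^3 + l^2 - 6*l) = l - 2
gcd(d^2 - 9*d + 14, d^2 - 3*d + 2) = d - 2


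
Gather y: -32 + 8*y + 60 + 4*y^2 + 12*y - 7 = 4*y^2 + 20*y + 21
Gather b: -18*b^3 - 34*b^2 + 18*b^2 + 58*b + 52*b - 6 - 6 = -18*b^3 - 16*b^2 + 110*b - 12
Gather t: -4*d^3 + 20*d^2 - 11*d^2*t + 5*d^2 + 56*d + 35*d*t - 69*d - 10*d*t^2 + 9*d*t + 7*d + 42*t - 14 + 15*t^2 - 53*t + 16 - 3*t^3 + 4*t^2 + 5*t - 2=-4*d^3 + 25*d^2 - 6*d - 3*t^3 + t^2*(19 - 10*d) + t*(-11*d^2 + 44*d - 6)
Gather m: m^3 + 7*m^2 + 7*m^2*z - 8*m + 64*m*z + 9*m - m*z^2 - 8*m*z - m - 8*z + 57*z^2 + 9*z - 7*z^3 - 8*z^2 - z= m^3 + m^2*(7*z + 7) + m*(-z^2 + 56*z) - 7*z^3 + 49*z^2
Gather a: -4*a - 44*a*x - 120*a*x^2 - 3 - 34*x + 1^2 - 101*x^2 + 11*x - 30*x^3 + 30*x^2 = a*(-120*x^2 - 44*x - 4) - 30*x^3 - 71*x^2 - 23*x - 2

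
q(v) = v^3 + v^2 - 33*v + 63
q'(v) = 3*v^2 + 2*v - 33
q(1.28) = 24.50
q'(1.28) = -25.52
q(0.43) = 49.07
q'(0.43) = -31.59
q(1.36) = 22.49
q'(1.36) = -24.73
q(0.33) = 52.25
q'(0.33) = -32.01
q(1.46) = 20.06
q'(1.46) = -23.69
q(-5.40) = 112.90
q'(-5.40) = 43.68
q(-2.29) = 131.81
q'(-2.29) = -21.85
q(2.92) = 0.06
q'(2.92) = -1.58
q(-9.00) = -288.00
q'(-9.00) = 192.00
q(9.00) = 576.00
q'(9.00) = 228.00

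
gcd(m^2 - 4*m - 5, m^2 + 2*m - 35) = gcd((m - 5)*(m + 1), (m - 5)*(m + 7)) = m - 5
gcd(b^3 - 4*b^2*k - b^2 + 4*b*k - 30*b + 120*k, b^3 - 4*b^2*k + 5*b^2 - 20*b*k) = b^2 - 4*b*k + 5*b - 20*k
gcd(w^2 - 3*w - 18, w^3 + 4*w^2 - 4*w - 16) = 1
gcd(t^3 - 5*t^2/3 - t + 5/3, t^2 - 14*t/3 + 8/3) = 1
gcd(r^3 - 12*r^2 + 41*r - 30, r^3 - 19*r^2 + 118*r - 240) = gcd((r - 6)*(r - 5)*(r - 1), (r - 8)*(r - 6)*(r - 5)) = r^2 - 11*r + 30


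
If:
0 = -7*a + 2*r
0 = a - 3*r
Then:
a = 0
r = 0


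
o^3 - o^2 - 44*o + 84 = (o - 6)*(o - 2)*(o + 7)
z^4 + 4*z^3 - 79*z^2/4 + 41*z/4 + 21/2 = (z - 2)*(z - 3/2)*(z + 1/2)*(z + 7)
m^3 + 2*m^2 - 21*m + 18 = (m - 3)*(m - 1)*(m + 6)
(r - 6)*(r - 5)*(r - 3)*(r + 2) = r^4 - 12*r^3 + 35*r^2 + 36*r - 180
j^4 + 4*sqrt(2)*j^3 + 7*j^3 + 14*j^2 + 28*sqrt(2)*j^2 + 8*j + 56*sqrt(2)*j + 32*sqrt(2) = (j + 1)*(j + 2)*(j + 4)*(j + 4*sqrt(2))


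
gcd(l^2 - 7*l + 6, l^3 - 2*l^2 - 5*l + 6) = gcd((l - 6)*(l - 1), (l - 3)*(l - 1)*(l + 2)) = l - 1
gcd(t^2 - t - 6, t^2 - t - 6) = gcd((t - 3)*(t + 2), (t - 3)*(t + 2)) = t^2 - t - 6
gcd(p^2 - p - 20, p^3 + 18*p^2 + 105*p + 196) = p + 4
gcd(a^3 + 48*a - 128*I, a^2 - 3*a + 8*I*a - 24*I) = a + 8*I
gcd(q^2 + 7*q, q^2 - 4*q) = q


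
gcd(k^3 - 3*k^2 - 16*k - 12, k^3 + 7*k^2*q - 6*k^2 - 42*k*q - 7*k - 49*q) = k + 1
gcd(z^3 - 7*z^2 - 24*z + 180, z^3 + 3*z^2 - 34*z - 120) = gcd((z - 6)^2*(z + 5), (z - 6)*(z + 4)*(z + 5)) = z^2 - z - 30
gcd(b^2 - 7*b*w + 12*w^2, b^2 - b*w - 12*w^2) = -b + 4*w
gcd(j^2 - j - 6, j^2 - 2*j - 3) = j - 3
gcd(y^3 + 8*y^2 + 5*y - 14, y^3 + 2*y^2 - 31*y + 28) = y^2 + 6*y - 7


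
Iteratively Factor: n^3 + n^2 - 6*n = (n + 3)*(n^2 - 2*n) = (n - 2)*(n + 3)*(n)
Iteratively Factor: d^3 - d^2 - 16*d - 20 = (d - 5)*(d^2 + 4*d + 4) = (d - 5)*(d + 2)*(d + 2)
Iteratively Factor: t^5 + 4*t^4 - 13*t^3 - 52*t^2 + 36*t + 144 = (t + 3)*(t^4 + t^3 - 16*t^2 - 4*t + 48) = (t - 2)*(t + 3)*(t^3 + 3*t^2 - 10*t - 24) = (t - 2)*(t + 2)*(t + 3)*(t^2 + t - 12) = (t - 2)*(t + 2)*(t + 3)*(t + 4)*(t - 3)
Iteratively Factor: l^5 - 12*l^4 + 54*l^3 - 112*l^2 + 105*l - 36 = (l - 4)*(l^4 - 8*l^3 + 22*l^2 - 24*l + 9) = (l - 4)*(l - 3)*(l^3 - 5*l^2 + 7*l - 3) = (l - 4)*(l - 3)*(l - 1)*(l^2 - 4*l + 3) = (l - 4)*(l - 3)^2*(l - 1)*(l - 1)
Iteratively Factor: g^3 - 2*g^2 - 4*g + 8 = (g - 2)*(g^2 - 4) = (g - 2)*(g + 2)*(g - 2)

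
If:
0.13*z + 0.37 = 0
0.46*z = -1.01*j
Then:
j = 1.30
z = -2.85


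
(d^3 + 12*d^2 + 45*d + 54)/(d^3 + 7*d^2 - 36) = (d + 3)/(d - 2)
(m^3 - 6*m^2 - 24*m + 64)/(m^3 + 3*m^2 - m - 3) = (m^3 - 6*m^2 - 24*m + 64)/(m^3 + 3*m^2 - m - 3)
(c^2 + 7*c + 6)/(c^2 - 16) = (c^2 + 7*c + 6)/(c^2 - 16)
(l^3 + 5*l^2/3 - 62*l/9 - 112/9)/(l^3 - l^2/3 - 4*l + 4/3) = (9*l^2 - 3*l - 56)/(3*(3*l^2 - 7*l + 2))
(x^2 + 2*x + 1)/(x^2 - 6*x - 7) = (x + 1)/(x - 7)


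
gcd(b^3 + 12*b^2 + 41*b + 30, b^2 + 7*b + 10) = b + 5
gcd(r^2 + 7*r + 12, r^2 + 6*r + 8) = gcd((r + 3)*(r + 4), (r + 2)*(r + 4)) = r + 4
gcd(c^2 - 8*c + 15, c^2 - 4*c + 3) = c - 3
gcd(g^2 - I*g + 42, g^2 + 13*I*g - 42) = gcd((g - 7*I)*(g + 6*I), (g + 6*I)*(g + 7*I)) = g + 6*I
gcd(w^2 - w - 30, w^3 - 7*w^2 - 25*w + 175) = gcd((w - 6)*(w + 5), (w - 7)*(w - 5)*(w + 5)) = w + 5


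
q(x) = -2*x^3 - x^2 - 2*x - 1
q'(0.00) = -2.00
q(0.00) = -1.00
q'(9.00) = -506.00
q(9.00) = -1558.00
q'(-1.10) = -7.06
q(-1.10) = 2.65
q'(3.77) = -94.82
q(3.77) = -129.92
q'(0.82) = -7.67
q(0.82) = -4.42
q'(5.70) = -208.34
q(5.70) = -415.28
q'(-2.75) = -41.88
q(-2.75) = 38.53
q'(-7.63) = -336.04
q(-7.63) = 844.43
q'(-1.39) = -10.81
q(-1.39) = 5.22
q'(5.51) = -195.18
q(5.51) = -376.95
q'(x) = -6*x^2 - 2*x - 2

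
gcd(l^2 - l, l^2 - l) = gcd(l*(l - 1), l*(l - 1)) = l^2 - l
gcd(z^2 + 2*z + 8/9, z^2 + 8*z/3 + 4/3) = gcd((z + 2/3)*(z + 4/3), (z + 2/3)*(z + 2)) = z + 2/3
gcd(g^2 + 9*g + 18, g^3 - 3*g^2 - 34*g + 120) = g + 6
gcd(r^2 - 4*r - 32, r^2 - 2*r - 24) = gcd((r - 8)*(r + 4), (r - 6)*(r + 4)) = r + 4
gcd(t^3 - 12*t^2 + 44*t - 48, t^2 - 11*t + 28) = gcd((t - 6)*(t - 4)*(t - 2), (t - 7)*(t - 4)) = t - 4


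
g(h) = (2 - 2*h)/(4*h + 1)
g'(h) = -4*(2 - 2*h)/(4*h + 1)^2 - 2/(4*h + 1) = -10/(4*h + 1)^2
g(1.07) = -0.03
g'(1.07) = -0.36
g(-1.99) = -0.86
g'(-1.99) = -0.21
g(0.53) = 0.30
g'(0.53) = -1.03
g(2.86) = -0.30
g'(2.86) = -0.06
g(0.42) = 0.43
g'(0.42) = -1.39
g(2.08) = -0.23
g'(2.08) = -0.12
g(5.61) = -0.39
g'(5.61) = -0.02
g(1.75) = -0.19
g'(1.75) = -0.16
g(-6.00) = -0.61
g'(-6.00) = -0.02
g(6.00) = -0.40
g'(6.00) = -0.02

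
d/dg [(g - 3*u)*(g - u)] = 2*g - 4*u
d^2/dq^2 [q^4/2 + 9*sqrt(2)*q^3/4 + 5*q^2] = 6*q^2 + 27*sqrt(2)*q/2 + 10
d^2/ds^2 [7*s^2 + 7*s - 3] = 14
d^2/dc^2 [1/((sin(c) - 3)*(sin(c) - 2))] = (-4*sin(c)^4 + 15*sin(c)^3 + 5*sin(c)^2 - 60*sin(c) + 38)/((sin(c) - 3)^3*(sin(c) - 2)^3)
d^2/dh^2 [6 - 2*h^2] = -4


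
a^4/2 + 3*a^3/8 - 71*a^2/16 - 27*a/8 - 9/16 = (a/2 + 1/4)*(a - 3)*(a + 1/4)*(a + 3)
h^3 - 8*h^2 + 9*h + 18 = (h - 6)*(h - 3)*(h + 1)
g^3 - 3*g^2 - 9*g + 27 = (g - 3)^2*(g + 3)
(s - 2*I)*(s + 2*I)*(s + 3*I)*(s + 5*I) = s^4 + 8*I*s^3 - 11*s^2 + 32*I*s - 60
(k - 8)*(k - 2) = k^2 - 10*k + 16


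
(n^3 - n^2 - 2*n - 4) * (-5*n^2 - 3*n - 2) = -5*n^5 + 2*n^4 + 11*n^3 + 28*n^2 + 16*n + 8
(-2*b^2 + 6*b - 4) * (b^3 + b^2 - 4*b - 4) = -2*b^5 + 4*b^4 + 10*b^3 - 20*b^2 - 8*b + 16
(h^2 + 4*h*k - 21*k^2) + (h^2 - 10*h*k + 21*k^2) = 2*h^2 - 6*h*k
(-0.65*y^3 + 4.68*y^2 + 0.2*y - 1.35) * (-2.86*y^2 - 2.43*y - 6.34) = 1.859*y^5 - 11.8053*y^4 - 7.8234*y^3 - 26.2962*y^2 + 2.0125*y + 8.559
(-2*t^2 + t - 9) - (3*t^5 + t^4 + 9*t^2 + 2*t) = -3*t^5 - t^4 - 11*t^2 - t - 9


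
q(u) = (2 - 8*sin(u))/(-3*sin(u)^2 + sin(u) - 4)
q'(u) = (2 - 8*sin(u))*(6*sin(u)*cos(u) - cos(u))/(-3*sin(u)^2 + sin(u) - 4)^2 - 8*cos(u)/(-3*sin(u)^2 + sin(u) - 4)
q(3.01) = -0.24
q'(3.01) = -2.01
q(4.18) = -1.25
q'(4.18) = -0.02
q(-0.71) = -1.22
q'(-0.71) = 0.26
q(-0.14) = -0.74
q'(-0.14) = 1.57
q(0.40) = 0.27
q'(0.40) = 1.73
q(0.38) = 0.24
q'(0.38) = 1.77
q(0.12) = -0.27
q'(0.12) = 2.01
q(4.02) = -1.25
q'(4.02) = -0.10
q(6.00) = -0.94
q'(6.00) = 1.17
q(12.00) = -1.17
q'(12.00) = 0.48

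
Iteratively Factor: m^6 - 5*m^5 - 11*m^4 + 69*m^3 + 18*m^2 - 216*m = (m + 2)*(m^5 - 7*m^4 + 3*m^3 + 63*m^2 - 108*m) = m*(m + 2)*(m^4 - 7*m^3 + 3*m^2 + 63*m - 108) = m*(m + 2)*(m + 3)*(m^3 - 10*m^2 + 33*m - 36) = m*(m - 4)*(m + 2)*(m + 3)*(m^2 - 6*m + 9) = m*(m - 4)*(m - 3)*(m + 2)*(m + 3)*(m - 3)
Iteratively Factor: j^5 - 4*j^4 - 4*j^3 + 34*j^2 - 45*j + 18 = (j - 2)*(j^4 - 2*j^3 - 8*j^2 + 18*j - 9) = (j - 2)*(j - 1)*(j^3 - j^2 - 9*j + 9) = (j - 2)*(j - 1)^2*(j^2 - 9) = (j - 2)*(j - 1)^2*(j + 3)*(j - 3)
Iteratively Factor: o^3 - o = (o + 1)*(o^2 - o) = o*(o + 1)*(o - 1)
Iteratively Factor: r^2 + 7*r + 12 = (r + 3)*(r + 4)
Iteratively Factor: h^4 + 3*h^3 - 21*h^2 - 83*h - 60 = (h - 5)*(h^3 + 8*h^2 + 19*h + 12) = (h - 5)*(h + 1)*(h^2 + 7*h + 12) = (h - 5)*(h + 1)*(h + 4)*(h + 3)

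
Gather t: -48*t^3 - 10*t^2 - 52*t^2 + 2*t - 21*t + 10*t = -48*t^3 - 62*t^2 - 9*t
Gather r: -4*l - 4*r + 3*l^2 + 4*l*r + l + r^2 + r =3*l^2 - 3*l + r^2 + r*(4*l - 3)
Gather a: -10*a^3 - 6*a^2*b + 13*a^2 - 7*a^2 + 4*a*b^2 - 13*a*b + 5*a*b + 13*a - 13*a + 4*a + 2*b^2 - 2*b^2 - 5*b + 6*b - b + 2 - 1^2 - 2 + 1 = -10*a^3 + a^2*(6 - 6*b) + a*(4*b^2 - 8*b + 4)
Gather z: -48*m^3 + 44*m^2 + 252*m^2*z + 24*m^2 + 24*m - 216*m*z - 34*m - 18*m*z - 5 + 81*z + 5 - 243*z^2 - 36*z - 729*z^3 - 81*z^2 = -48*m^3 + 68*m^2 - 10*m - 729*z^3 - 324*z^2 + z*(252*m^2 - 234*m + 45)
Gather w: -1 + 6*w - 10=6*w - 11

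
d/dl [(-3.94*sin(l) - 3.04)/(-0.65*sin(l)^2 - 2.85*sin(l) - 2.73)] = (-2.561*sin(l)^2 - 3.952*sin(l) + 2.0922)*cos(l)/(0.4225*sin(l)^4 + 3.705*sin(l)^3 + 11.6715*sin(l)^2 + 15.561*sin(l) + 7.4529)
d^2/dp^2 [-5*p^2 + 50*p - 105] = -10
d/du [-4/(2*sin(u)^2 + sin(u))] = 4*(4/tan(u) + cos(u)/sin(u)^2)/(2*sin(u) + 1)^2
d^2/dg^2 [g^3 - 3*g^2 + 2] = 6*g - 6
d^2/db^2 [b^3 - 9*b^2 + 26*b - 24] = 6*b - 18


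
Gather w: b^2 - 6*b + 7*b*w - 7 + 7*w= b^2 - 6*b + w*(7*b + 7) - 7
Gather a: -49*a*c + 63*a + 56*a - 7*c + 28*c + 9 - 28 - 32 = a*(119 - 49*c) + 21*c - 51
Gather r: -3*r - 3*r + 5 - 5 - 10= -6*r - 10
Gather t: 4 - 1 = 3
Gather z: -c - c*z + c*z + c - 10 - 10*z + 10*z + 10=0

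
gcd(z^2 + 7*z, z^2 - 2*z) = z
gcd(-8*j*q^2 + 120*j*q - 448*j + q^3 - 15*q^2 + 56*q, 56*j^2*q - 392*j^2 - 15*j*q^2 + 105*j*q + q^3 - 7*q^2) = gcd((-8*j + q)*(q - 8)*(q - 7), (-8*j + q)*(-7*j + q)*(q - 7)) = -8*j*q + 56*j + q^2 - 7*q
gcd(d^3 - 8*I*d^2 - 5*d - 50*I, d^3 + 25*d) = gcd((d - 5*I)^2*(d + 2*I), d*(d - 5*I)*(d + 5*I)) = d - 5*I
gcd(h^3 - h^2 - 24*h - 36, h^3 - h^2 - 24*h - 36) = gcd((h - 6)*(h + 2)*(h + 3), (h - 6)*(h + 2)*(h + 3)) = h^3 - h^2 - 24*h - 36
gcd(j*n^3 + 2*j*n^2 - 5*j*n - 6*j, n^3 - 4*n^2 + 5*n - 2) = n - 2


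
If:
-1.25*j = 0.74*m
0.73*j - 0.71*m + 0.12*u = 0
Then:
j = -0.0621979407438537*u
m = 0.105064089094348*u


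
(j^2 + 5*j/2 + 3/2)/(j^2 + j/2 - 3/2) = (j + 1)/(j - 1)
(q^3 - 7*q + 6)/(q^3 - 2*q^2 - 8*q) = (-q^3 + 7*q - 6)/(q*(-q^2 + 2*q + 8))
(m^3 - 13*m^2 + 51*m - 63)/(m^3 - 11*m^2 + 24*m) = (m^2 - 10*m + 21)/(m*(m - 8))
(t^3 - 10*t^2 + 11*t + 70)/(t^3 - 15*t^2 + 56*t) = (t^2 - 3*t - 10)/(t*(t - 8))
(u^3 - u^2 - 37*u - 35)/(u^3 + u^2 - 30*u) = (u^3 - u^2 - 37*u - 35)/(u*(u^2 + u - 30))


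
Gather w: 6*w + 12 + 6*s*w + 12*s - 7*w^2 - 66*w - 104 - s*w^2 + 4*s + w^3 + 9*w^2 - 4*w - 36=16*s + w^3 + w^2*(2 - s) + w*(6*s - 64) - 128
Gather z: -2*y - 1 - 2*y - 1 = -4*y - 2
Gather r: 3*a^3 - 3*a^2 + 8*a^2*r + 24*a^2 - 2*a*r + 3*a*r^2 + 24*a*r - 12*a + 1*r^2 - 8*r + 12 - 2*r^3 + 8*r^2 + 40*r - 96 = 3*a^3 + 21*a^2 - 12*a - 2*r^3 + r^2*(3*a + 9) + r*(8*a^2 + 22*a + 32) - 84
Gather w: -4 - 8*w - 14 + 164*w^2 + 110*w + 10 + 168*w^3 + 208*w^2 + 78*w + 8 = 168*w^3 + 372*w^2 + 180*w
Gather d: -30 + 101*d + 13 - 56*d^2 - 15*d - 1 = -56*d^2 + 86*d - 18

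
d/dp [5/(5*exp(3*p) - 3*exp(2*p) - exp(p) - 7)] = (-75*exp(2*p) + 30*exp(p) + 5)*exp(p)/(-5*exp(3*p) + 3*exp(2*p) + exp(p) + 7)^2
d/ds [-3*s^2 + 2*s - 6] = 2 - 6*s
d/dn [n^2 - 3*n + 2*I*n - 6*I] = 2*n - 3 + 2*I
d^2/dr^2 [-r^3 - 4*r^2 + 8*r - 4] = -6*r - 8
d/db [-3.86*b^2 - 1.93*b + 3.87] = -7.72*b - 1.93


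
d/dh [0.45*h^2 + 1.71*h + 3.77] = 0.9*h + 1.71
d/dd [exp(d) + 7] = exp(d)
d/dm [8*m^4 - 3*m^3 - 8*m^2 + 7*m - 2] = 32*m^3 - 9*m^2 - 16*m + 7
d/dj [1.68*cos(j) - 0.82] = -1.68*sin(j)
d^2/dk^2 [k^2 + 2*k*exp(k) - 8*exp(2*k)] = 2*k*exp(k) - 32*exp(2*k) + 4*exp(k) + 2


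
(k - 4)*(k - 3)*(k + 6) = k^3 - k^2 - 30*k + 72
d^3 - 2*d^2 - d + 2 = (d - 2)*(d - 1)*(d + 1)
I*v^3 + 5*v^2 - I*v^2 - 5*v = v*(v - 5*I)*(I*v - I)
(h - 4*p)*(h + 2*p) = h^2 - 2*h*p - 8*p^2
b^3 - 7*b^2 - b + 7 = (b - 7)*(b - 1)*(b + 1)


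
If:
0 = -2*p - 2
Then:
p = -1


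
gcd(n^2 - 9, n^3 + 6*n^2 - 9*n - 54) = n^2 - 9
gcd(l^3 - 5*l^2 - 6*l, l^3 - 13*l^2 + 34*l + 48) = l^2 - 5*l - 6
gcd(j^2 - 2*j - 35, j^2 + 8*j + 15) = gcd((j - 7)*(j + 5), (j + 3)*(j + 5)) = j + 5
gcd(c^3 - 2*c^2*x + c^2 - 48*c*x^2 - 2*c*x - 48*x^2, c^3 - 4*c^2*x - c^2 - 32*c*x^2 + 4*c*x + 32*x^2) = -c + 8*x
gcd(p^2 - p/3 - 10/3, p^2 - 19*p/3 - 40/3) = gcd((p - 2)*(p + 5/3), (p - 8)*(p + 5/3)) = p + 5/3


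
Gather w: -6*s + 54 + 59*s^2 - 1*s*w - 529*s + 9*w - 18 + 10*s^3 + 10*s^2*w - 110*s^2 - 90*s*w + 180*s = 10*s^3 - 51*s^2 - 355*s + w*(10*s^2 - 91*s + 9) + 36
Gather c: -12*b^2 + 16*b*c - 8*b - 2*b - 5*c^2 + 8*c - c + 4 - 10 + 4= -12*b^2 - 10*b - 5*c^2 + c*(16*b + 7) - 2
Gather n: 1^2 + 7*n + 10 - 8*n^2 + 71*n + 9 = -8*n^2 + 78*n + 20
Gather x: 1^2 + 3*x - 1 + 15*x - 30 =18*x - 30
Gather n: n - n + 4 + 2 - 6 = 0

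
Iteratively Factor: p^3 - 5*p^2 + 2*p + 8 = (p - 2)*(p^2 - 3*p - 4) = (p - 2)*(p + 1)*(p - 4)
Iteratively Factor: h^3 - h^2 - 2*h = (h - 2)*(h^2 + h) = (h - 2)*(h + 1)*(h)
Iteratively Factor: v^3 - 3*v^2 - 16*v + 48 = (v + 4)*(v^2 - 7*v + 12) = (v - 3)*(v + 4)*(v - 4)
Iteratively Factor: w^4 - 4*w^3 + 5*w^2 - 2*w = (w - 2)*(w^3 - 2*w^2 + w) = (w - 2)*(w - 1)*(w^2 - w) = (w - 2)*(w - 1)^2*(w)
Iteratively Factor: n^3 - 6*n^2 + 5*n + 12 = (n - 4)*(n^2 - 2*n - 3) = (n - 4)*(n - 3)*(n + 1)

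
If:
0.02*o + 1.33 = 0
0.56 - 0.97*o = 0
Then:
No Solution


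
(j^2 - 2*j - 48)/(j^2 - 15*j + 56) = (j + 6)/(j - 7)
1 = 1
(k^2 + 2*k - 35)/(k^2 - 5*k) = (k + 7)/k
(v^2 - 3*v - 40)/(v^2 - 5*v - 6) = (-v^2 + 3*v + 40)/(-v^2 + 5*v + 6)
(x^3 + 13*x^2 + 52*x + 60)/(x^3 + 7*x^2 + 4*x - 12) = (x + 5)/(x - 1)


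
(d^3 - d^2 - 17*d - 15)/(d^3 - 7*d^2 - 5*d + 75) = (d + 1)/(d - 5)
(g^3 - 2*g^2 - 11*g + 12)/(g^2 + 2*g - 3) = g - 4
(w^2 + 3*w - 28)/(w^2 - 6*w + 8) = (w + 7)/(w - 2)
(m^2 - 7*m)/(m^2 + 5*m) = (m - 7)/(m + 5)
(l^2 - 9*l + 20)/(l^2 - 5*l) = (l - 4)/l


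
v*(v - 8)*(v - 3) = v^3 - 11*v^2 + 24*v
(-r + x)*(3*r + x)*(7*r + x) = -21*r^3 + 11*r^2*x + 9*r*x^2 + x^3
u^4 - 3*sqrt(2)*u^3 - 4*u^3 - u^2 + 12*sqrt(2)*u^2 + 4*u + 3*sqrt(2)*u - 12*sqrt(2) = (u - 4)*(u - 1)*(u + 1)*(u - 3*sqrt(2))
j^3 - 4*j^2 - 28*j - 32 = (j - 8)*(j + 2)^2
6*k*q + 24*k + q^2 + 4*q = (6*k + q)*(q + 4)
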